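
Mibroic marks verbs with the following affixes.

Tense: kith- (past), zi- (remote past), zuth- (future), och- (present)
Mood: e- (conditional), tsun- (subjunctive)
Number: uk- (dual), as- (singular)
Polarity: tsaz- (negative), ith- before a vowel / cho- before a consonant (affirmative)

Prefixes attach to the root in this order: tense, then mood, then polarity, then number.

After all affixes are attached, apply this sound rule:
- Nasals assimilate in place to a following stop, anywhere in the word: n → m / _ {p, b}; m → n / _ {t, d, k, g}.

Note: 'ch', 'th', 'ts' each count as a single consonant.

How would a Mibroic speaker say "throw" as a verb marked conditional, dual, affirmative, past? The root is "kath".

Attach tense past kith- → kithkath.
Attach mood conditional e- → ekithkath.
Attach polarity affirmative ith- (before vowel 'e') → ithekithkath.
Attach number dual uk- → ukithekithkath.
Nasal assimilation: no change.

ukithekithkath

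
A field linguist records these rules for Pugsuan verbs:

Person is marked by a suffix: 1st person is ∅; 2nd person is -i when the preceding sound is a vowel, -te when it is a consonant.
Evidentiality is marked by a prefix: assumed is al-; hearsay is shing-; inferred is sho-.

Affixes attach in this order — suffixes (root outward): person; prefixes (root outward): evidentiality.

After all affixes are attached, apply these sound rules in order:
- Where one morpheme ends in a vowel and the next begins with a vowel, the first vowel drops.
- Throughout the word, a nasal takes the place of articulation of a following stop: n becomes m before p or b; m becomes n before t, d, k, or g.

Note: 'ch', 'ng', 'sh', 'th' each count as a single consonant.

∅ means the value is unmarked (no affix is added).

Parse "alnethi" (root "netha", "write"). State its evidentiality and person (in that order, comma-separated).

Segment: al-netha-i.
evidentiality: al- → assumed.
person: -i/te → 2nd person.

assumed, 2nd person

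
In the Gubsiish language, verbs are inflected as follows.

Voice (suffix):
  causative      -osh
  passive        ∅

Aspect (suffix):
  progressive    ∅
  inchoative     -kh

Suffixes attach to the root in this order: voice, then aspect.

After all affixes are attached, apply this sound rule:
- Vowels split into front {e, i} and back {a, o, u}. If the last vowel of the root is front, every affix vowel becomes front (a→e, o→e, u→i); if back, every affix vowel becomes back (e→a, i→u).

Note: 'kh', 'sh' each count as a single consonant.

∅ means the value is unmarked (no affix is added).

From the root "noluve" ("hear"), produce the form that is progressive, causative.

noluveesh

Attach voice causative -osh → noluveosh.
aspect = progressive: zero marking, form stays noluveosh.
Apply vowel harmony: noluveosh → noluveesh.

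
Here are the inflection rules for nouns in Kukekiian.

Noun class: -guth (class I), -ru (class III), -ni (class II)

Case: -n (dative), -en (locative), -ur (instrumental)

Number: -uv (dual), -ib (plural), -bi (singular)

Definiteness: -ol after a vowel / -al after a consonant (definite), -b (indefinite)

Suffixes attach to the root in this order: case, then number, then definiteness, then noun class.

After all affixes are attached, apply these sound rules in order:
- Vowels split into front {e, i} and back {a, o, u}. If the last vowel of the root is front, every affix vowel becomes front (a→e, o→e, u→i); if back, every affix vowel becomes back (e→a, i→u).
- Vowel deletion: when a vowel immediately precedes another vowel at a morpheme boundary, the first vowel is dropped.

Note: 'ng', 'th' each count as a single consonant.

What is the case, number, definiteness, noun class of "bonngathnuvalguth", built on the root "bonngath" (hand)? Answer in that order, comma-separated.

dative, dual, definite, class I

Segment: bonngath-n-uv-al-guth.
case: -n → dative.
number: -uv → dual.
definiteness: -ol/al → definite.
noun class: -guth → class I.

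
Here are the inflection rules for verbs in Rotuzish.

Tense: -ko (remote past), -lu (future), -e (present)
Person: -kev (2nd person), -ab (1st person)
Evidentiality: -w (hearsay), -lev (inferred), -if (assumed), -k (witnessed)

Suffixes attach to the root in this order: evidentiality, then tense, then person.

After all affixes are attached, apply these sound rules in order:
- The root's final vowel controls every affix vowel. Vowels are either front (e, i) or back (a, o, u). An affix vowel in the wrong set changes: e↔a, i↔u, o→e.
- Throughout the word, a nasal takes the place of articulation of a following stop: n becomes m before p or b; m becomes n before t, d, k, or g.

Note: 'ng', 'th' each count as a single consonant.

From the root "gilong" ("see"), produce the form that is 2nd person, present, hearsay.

gilongwakav

Attach evidentiality hearsay -w → gilongw.
Attach tense present -e → gilongwe.
Attach person 2nd person -kev → gilongwekev.
Apply vowel harmony: gilongwekev → gilongwakav.
Nasal assimilation: no change.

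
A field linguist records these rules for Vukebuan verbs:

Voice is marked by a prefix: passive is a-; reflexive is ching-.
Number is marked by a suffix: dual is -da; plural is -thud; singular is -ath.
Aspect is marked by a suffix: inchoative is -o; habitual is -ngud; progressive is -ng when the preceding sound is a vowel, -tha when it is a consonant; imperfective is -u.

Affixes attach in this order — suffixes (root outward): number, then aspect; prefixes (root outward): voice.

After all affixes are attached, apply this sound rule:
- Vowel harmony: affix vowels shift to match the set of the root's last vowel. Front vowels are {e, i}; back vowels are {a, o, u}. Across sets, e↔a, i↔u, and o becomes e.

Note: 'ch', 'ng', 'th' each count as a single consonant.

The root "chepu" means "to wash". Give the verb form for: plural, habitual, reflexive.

Attach number plural -thud → cheputhud.
Attach voice reflexive ching- → chingcheputhud.
Attach aspect habitual -ngud → chingcheputhudngud.
Apply vowel harmony: chingcheputhudngud → chungcheputhudngud.

chungcheputhudngud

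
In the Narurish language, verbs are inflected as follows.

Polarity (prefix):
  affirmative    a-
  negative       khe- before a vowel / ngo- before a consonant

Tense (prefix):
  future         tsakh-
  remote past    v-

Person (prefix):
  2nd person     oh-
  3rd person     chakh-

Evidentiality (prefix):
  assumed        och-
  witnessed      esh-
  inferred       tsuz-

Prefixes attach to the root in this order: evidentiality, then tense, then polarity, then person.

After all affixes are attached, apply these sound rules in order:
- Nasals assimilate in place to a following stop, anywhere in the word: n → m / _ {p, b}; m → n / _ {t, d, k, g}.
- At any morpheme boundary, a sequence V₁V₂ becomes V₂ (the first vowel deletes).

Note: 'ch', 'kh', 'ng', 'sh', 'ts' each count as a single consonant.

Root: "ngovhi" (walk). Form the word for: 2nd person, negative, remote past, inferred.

Attach evidentiality inferred tsuz- → tsuzngovhi.
Attach tense remote past v- → vtsuzngovhi.
Attach polarity negative ngo- (before consonant 'v') → ngovtsuzngovhi.
Attach person 2nd person oh- → ohngovtsuzngovhi.
Nasal assimilation: no change.
Vowel deletion: no change.

ohngovtsuzngovhi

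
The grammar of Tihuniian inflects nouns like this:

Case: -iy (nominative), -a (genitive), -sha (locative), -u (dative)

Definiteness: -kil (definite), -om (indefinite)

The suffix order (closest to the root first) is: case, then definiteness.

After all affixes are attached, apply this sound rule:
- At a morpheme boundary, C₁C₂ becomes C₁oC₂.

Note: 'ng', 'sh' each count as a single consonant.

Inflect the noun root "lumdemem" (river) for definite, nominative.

Attach case nominative -iy → lumdememiy.
Attach definiteness definite -kil → lumdememiykil.
Apply epenthesis: lumdememiykil → lumdememiyokil.

lumdememiyokil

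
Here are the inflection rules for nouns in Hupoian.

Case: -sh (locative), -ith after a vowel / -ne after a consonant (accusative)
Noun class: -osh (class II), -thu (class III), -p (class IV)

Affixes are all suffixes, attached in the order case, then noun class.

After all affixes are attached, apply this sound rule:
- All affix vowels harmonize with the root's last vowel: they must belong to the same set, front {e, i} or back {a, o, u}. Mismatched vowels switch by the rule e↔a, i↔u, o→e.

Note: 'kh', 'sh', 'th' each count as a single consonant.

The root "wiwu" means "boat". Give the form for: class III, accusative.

Attach case accusative -ith (after vowel 'u') → wiwuith.
Attach noun class class III -thu → wiwuiththu.
Apply vowel harmony: wiwuiththu → wiwuuththu.

wiwuuththu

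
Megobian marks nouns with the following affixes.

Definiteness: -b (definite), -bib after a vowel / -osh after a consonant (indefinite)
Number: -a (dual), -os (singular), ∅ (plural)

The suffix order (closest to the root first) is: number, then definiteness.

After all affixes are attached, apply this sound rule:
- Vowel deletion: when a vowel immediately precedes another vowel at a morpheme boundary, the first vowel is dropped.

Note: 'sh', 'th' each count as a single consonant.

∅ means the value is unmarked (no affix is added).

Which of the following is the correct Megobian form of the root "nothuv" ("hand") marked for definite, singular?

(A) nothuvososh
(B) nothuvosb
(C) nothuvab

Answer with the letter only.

Attach number singular -os → nothuvos.
Attach definiteness definite -b → nothuvosb.
Vowel deletion: no change.
So the correct form is nothuvosb, option (B).
(A) nothuvososh is wrong: it uses indefinite instead of definite for definiteness.
(C) nothuvab is wrong: it uses dual instead of singular for number.

B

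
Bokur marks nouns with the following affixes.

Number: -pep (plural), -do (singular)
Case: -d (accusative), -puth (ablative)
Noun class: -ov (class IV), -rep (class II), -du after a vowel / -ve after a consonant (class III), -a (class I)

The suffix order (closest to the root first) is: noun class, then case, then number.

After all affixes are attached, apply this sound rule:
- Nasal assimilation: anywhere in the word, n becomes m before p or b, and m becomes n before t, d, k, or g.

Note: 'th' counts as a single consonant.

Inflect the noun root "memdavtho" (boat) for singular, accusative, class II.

Attach noun class class II -rep → memdavthorep.
Attach case accusative -d → memdavthorepd.
Attach number singular -do → memdavthorepddo.
Apply nasal assimilation: memdavthorepddo → mendavthorepddo.

mendavthorepddo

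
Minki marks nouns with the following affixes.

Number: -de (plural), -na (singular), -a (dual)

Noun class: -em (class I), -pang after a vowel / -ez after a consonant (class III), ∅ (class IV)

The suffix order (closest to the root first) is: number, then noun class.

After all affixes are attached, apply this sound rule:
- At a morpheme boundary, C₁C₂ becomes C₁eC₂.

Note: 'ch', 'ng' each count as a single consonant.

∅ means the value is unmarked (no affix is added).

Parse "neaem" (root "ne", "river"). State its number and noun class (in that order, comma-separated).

dual, class I

Segment: ne-a-em.
number: -a → dual.
noun class: -em → class I.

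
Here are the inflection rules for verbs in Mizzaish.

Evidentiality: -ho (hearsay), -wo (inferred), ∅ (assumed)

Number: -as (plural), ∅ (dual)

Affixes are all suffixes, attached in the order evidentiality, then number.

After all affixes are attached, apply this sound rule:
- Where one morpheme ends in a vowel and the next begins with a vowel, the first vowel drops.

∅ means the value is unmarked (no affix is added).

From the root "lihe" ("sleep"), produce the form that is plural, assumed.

lihas

evidentiality = assumed: zero marking, form stays lihe.
Attach number plural -as → liheas.
Apply vowel deletion: liheas → lihas.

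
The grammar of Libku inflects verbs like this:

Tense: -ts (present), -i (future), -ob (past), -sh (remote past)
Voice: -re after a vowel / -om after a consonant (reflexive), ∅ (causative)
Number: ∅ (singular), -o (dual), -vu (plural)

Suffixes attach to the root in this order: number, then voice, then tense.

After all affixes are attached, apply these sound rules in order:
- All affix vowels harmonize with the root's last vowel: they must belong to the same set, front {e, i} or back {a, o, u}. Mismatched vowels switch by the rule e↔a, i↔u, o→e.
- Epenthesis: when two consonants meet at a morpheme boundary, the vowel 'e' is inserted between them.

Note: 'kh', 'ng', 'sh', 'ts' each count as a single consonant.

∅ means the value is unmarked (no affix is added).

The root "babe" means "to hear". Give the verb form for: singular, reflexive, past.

babereeb

number = singular: zero marking, form stays babe.
Attach voice reflexive -re (after vowel 'e') → babere.
Attach tense past -ob → babereob.
Apply vowel harmony: babereob → babereeb.
Epenthesis: no change.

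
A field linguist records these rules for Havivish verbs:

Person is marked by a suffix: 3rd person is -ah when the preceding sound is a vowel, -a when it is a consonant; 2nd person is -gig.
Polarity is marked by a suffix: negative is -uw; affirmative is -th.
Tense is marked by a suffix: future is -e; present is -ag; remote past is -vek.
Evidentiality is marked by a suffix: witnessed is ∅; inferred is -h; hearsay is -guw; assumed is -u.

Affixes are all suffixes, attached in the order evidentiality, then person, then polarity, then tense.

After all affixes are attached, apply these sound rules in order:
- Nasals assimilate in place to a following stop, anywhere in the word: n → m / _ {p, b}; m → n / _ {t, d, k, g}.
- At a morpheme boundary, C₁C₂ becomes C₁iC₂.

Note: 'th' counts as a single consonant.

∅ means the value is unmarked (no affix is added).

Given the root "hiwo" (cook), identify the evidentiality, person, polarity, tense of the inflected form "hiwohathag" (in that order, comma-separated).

Segment: hiwo-h-a-th-ag.
evidentiality: -h → inferred.
person: -ah/a → 3rd person.
polarity: -th → affirmative.
tense: -ag → present.

inferred, 3rd person, affirmative, present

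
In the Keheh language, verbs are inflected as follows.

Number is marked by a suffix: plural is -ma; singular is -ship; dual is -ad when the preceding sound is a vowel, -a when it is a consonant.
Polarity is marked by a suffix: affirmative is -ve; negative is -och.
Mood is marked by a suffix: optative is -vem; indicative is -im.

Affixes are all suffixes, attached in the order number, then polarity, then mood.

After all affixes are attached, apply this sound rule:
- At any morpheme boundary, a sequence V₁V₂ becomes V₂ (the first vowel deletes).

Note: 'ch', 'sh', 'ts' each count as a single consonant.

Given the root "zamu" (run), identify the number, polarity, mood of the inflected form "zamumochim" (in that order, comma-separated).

plural, negative, indicative

Segment: zamu-ma-och-im.
number: -ma → plural.
polarity: -och → negative.
mood: -im → indicative.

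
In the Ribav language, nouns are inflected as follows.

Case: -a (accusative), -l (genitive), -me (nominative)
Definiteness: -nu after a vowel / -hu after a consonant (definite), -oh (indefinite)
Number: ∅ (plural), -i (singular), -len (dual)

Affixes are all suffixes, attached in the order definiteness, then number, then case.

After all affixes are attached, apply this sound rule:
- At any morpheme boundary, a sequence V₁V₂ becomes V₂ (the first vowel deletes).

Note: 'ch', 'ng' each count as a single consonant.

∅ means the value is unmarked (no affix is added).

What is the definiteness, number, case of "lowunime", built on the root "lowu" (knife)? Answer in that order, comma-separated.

Segment: lowu-nu-i-me.
definiteness: -nu/hu → definite.
number: -i → singular.
case: -me → nominative.

definite, singular, nominative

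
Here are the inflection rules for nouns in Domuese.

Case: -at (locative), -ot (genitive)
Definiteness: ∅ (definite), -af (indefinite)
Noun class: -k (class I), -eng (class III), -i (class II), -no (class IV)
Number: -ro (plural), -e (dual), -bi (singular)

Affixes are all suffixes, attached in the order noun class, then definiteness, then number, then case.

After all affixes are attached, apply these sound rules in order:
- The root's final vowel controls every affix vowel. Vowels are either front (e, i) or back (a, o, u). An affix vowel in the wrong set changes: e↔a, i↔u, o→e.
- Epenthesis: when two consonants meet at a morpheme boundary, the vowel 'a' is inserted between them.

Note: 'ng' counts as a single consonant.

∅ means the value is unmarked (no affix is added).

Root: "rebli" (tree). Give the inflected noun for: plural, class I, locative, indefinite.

Attach noun class class I -k → reblik.
Attach definiteness indefinite -af → reblikaf.
Attach number plural -ro → reblikafro.
Attach case locative -at → reblikafroat.
Apply vowel harmony: reblikafroat → reblikefreet.
Apply epenthesis: reblikefreet → reblikefareet.

reblikefareet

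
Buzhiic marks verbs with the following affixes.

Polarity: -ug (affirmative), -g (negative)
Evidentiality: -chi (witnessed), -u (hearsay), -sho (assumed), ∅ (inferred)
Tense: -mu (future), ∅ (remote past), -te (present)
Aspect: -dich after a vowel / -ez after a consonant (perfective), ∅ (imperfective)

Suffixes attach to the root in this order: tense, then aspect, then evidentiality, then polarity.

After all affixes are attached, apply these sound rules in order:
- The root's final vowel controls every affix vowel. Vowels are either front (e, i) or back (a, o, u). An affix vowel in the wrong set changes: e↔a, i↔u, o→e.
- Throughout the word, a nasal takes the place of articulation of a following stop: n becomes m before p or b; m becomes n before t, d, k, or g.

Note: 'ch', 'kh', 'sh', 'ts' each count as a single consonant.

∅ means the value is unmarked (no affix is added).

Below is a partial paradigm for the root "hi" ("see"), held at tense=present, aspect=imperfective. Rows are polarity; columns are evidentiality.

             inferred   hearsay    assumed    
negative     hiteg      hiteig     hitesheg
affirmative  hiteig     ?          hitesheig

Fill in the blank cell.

Attach tense present -te → hite.
aspect = imperfective: zero marking, form stays hite.
Attach evidentiality hearsay -u → hiteu.
Attach polarity affirmative -ug → hiteuug.
Apply vowel harmony: hiteuug → hiteiig.
Nasal assimilation: no change.

hiteiig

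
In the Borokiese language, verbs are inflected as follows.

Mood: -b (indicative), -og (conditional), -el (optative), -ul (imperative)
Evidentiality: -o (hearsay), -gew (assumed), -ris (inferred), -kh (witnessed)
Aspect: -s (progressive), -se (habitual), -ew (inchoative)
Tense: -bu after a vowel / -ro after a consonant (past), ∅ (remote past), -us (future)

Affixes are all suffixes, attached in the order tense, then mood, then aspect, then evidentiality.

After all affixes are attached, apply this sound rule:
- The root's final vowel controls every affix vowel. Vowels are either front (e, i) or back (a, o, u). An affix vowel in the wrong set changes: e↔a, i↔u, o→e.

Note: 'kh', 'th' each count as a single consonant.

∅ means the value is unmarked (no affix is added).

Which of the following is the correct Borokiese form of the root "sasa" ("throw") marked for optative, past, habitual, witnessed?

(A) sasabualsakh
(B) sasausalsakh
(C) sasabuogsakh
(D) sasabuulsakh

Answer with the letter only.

Attach tense past -bu (after vowel 'a') → sasabu.
Attach mood optative -el → sasabuel.
Attach aspect habitual -se → sasabuelse.
Attach evidentiality witnessed -kh → sasabuelsekh.
Apply vowel harmony: sasabuelsekh → sasabualsakh.
So the correct form is sasabualsakh, option (A).
(B) sasausalsakh is wrong: it uses future instead of past for tense.
(D) sasabuulsakh is wrong: it uses imperative instead of optative for mood.
(C) sasabuogsakh is wrong: it uses conditional instead of optative for mood.

A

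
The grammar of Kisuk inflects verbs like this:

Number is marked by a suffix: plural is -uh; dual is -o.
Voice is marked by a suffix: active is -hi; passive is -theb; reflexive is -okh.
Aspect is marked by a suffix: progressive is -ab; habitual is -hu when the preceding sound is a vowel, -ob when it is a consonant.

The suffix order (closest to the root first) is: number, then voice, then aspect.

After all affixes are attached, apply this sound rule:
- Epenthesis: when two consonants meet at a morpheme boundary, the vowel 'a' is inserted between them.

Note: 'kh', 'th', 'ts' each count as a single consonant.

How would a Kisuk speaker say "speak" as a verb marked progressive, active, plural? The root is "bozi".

Attach number plural -uh → boziuh.
Attach voice active -hi → boziuhhi.
Attach aspect progressive -ab → boziuhhiab.
Apply epenthesis: boziuhhiab → boziuhahiab.

boziuhahiab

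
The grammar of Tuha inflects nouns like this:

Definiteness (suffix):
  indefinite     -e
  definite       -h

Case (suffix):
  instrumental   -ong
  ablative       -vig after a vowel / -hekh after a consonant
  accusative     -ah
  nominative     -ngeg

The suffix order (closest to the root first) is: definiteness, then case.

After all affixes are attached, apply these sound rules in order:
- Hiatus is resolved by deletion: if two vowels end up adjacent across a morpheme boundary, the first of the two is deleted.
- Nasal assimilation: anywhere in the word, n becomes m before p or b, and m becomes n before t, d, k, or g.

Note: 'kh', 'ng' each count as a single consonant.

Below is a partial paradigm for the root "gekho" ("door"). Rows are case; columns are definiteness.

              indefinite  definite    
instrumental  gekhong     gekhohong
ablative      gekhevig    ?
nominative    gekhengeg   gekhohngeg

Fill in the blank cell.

Attach definiteness definite -h → gekhoh.
Attach case ablative -hekh (after consonant 'h') → gekhohhekh.
Vowel deletion: no change.
Nasal assimilation: no change.

gekhohhekh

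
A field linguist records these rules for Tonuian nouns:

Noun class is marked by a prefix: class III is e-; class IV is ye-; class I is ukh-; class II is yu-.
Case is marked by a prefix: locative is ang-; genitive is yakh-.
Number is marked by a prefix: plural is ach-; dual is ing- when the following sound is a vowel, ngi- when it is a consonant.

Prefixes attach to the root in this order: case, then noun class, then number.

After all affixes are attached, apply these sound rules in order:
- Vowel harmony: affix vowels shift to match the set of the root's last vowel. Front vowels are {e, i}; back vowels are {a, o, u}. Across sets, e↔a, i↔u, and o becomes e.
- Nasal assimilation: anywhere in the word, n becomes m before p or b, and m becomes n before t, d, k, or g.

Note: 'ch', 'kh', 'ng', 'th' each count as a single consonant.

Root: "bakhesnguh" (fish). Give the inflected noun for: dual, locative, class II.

Attach case locative ang- → angbakhesnguh.
Attach noun class class II yu- → yuangbakhesnguh.
Attach number dual ngi- (before consonant 'y') → ngiyuangbakhesnguh.
Apply vowel harmony: ngiyuangbakhesnguh → nguyuangbakhesnguh.
Nasal assimilation: no change.

nguyuangbakhesnguh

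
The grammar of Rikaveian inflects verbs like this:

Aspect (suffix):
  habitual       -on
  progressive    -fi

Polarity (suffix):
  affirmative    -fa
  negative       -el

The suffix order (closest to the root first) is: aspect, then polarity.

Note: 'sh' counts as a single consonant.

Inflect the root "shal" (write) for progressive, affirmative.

shalfifa

Attach aspect progressive -fi → shalfi.
Attach polarity affirmative -fa → shalfifa.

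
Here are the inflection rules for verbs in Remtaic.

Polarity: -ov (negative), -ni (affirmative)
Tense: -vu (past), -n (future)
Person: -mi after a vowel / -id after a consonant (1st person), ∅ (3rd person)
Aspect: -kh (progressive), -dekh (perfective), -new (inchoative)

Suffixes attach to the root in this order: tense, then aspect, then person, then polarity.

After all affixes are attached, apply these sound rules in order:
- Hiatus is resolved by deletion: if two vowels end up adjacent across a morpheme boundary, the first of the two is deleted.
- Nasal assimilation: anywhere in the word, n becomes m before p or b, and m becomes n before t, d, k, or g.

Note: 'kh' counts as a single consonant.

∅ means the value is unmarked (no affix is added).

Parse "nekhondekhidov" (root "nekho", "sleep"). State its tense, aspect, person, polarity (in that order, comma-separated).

future, perfective, 1st person, negative

Segment: nekho-n-dekh-id-ov.
tense: -n → future.
aspect: -dekh → perfective.
person: -mi/id → 1st person.
polarity: -ov → negative.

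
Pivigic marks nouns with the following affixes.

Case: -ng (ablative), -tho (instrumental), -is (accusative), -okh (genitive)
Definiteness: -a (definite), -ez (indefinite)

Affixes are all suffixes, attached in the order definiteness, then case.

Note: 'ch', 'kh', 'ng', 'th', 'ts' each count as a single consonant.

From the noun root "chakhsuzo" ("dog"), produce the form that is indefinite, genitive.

Attach definiteness indefinite -ez → chakhsuzoez.
Attach case genitive -okh → chakhsuzoezokh.

chakhsuzoezokh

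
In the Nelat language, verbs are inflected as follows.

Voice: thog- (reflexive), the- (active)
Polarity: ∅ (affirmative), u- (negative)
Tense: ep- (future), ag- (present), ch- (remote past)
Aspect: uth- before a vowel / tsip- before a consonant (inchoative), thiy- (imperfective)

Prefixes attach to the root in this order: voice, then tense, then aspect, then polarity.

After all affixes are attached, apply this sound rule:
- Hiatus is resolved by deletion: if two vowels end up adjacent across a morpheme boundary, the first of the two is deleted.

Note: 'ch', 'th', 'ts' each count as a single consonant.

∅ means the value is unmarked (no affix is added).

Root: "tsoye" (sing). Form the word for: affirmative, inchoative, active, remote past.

Attach voice active the- → thetsoye.
Attach tense remote past ch- → chthetsoye.
Attach aspect inchoative tsip- (before consonant 'ch') → tsipchthetsoye.
polarity = affirmative: zero marking, form stays tsipchthetsoye.
Vowel deletion: no change.

tsipchthetsoye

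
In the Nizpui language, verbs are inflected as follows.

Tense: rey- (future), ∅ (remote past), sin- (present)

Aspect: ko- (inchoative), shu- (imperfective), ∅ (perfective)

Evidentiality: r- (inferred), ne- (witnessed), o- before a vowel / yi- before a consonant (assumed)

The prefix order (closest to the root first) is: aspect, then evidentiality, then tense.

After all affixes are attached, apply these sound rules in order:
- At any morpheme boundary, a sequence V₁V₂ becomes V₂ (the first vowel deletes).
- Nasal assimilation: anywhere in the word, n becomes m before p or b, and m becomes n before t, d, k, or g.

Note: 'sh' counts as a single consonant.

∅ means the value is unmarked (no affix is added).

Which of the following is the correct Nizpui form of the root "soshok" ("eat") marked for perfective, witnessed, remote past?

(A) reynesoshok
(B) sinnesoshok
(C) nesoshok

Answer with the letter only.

C

aspect = perfective: zero marking, form stays soshok.
Attach evidentiality witnessed ne- → nesoshok.
tense = remote past: zero marking, form stays nesoshok.
Vowel deletion: no change.
Nasal assimilation: no change.
So the correct form is nesoshok, option (C).
(B) sinnesoshok is wrong: it uses present instead of remote past for tense.
(A) reynesoshok is wrong: it uses future instead of remote past for tense.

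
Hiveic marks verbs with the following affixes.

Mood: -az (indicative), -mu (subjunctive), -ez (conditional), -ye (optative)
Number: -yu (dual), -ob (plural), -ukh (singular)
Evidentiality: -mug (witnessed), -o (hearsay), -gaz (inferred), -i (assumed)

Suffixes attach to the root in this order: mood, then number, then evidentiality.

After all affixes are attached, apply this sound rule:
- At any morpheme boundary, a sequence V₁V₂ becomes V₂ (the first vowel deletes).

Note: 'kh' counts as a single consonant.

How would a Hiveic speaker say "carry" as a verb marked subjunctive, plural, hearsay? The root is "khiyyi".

Attach mood subjunctive -mu → khiyyimu.
Attach number plural -ob → khiyyimuob.
Attach evidentiality hearsay -o → khiyyimuobo.
Apply vowel deletion: khiyyimuobo → khiyyimobo.

khiyyimobo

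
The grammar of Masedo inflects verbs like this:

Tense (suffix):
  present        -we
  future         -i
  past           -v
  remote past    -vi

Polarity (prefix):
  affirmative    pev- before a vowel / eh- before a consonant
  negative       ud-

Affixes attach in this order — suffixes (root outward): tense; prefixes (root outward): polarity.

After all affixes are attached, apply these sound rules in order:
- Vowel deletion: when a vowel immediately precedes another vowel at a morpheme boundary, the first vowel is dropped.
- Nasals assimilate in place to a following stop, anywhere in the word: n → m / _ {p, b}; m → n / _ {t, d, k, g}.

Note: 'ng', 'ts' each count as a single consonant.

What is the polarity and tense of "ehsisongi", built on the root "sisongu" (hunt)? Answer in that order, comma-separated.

Segment: eh-sisongu-i.
polarity: pev/eh- → affirmative.
tense: -i → future.

affirmative, future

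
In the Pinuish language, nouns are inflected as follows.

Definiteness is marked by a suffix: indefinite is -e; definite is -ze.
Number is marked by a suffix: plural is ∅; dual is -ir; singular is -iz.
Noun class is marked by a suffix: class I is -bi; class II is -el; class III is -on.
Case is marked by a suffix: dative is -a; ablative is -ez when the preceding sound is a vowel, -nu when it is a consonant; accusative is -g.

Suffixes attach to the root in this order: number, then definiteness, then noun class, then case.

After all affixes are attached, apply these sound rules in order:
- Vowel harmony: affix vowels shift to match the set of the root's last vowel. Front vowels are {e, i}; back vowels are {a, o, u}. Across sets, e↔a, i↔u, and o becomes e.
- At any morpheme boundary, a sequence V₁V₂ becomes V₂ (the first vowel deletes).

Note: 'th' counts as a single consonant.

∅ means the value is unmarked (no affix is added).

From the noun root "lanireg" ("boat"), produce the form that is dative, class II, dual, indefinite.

Attach number dual -ir → laniregir.
Attach definiteness indefinite -e → laniregire.
Attach noun class class II -el → laniregireel.
Attach case dative -a → laniregireela.
Apply vowel harmony: laniregireela → laniregireele.
Apply vowel deletion: laniregireele → laniregirele.

laniregirele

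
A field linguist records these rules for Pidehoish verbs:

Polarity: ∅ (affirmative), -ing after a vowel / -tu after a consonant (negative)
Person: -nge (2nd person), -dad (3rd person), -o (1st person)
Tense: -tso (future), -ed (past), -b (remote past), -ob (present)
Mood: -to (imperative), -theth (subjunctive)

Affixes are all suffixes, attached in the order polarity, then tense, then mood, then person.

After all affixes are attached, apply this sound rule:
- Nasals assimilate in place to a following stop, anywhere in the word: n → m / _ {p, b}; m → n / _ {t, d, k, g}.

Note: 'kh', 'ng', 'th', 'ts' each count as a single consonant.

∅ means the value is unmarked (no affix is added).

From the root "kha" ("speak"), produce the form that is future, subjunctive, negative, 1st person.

Attach polarity negative -ing (after vowel 'a') → khaing.
Attach tense future -tso → khaingtso.
Attach mood subjunctive -theth → khaingtsotheth.
Attach person 1st person -o → khaingtsothetho.
Nasal assimilation: no change.

khaingtsothetho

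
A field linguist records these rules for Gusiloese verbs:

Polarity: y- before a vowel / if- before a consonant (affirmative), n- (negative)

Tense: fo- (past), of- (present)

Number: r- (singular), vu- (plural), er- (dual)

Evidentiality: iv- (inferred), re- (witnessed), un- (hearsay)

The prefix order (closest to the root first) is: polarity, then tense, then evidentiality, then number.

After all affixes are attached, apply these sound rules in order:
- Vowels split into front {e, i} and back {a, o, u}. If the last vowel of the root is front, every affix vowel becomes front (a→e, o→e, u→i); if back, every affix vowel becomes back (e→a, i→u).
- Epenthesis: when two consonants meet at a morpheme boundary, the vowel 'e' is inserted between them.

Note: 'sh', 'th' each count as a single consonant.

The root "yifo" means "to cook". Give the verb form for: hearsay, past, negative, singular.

Attach polarity negative n- → nyifo.
Attach tense past fo- → fonyifo.
Attach evidentiality hearsay un- → unfonyifo.
Attach number singular r- → runfonyifo.
Vowel harmony: no change.
Apply epenthesis: runfonyifo → runefoneyifo.

runefoneyifo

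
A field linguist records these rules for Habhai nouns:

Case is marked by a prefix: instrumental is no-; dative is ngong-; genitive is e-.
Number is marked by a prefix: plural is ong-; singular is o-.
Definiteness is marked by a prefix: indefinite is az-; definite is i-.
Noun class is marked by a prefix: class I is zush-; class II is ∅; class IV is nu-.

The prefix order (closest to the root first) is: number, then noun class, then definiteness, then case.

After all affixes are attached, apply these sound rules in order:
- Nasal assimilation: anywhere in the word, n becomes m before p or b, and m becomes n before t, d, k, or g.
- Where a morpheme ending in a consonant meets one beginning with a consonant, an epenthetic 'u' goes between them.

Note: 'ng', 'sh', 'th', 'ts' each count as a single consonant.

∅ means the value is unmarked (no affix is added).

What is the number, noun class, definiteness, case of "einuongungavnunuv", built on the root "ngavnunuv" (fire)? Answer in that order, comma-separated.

plural, class IV, definite, genitive

Segment: e-i-nu-ong-ngavnunuv.
number: ong- → plural.
noun class: nu- → class IV.
definiteness: i- → definite.
case: e- → genitive.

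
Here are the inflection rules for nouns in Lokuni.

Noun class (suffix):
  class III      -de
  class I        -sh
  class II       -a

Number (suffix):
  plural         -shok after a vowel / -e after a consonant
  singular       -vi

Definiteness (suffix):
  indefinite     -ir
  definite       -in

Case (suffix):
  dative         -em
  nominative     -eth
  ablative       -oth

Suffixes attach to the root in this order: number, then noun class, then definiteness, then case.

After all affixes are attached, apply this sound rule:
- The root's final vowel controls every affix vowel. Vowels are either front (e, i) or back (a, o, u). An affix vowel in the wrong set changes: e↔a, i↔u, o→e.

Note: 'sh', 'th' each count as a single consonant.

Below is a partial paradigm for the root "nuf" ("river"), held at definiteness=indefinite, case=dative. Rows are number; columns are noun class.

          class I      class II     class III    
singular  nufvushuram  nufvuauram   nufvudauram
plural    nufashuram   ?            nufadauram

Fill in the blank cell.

nufaauram

Attach number plural -e (after consonant 'f') → nufe.
Attach noun class class II -a → nufea.
Attach definiteness indefinite -ir → nufeair.
Attach case dative -em → nufeairem.
Apply vowel harmony: nufeairem → nufaauram.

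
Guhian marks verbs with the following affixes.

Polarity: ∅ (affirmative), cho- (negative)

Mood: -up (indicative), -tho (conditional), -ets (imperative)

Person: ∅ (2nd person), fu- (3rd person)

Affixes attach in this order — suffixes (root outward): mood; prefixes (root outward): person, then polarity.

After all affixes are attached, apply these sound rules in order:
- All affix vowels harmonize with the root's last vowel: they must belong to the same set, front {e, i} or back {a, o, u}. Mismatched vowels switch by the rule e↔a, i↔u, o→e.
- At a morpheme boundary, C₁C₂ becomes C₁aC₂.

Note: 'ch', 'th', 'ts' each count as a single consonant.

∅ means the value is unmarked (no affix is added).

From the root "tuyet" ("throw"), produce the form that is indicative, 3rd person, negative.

chefituyetip

Attach mood indicative -up → tuyetup.
Attach person 3rd person fu- → futuyetup.
Attach polarity negative cho- → chofutuyetup.
Apply vowel harmony: chofutuyetup → chefituyetip.
Epenthesis: no change.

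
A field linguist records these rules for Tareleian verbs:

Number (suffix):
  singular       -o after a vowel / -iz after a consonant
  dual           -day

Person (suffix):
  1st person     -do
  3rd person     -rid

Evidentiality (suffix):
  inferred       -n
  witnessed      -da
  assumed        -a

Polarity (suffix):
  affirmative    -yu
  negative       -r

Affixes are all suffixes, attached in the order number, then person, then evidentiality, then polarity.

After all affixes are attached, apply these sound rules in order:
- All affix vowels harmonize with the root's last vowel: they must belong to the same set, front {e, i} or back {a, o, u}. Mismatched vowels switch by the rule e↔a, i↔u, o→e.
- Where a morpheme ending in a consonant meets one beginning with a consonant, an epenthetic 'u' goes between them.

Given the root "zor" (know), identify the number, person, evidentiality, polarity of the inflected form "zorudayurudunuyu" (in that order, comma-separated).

dual, 3rd person, inferred, affirmative

Segment: zor-day-rid-n-yu.
number: -day → dual.
person: -rid → 3rd person.
evidentiality: -n → inferred.
polarity: -yu → affirmative.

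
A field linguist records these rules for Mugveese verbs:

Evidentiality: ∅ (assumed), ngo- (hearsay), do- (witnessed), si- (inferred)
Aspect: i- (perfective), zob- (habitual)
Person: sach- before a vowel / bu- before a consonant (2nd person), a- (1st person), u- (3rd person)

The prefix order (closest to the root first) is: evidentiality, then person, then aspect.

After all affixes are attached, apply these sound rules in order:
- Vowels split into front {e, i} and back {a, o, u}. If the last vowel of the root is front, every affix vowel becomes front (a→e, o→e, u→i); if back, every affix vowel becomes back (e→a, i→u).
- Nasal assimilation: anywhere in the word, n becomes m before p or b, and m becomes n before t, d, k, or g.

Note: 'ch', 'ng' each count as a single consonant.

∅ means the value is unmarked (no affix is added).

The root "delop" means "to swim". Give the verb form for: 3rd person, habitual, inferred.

zobusudelop

Attach evidentiality inferred si- → sidelop.
Attach person 3rd person u- → usidelop.
Attach aspect habitual zob- → zobusidelop.
Apply vowel harmony: zobusidelop → zobusudelop.
Nasal assimilation: no change.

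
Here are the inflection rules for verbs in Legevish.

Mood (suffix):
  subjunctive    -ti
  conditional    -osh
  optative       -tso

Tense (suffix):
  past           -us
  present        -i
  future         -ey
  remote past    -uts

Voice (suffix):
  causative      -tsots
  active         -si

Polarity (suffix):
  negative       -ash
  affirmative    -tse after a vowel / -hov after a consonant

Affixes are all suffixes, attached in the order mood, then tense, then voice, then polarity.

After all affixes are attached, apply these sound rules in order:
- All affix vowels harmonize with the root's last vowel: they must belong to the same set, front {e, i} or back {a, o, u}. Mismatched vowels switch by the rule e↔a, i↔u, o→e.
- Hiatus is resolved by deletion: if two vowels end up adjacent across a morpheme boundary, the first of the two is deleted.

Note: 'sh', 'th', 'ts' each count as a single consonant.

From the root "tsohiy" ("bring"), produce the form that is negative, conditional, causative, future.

tsohiyesheytsetsesh

Attach mood conditional -osh → tsohiyosh.
Attach tense future -ey → tsohiyoshey.
Attach voice causative -tsots → tsohiyosheytsots.
Attach polarity negative -ash → tsohiyosheytsotsash.
Apply vowel harmony: tsohiyosheytsotsash → tsohiyesheytsetsesh.
Vowel deletion: no change.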